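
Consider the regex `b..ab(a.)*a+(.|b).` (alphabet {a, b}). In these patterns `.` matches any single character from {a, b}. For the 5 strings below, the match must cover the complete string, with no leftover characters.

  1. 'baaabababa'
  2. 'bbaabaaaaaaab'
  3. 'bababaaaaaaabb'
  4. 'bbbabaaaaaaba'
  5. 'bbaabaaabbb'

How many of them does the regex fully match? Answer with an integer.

4

1 → match
2 → match
3 → match
4 → match
5 → no match
Total matched: 4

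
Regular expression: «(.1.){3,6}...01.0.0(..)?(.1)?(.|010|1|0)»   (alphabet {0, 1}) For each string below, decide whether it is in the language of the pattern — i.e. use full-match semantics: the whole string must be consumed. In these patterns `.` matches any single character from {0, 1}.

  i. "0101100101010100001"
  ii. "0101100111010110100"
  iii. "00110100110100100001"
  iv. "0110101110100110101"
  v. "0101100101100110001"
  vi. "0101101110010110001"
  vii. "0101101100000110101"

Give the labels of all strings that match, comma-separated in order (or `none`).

i → match
ii → match
iii → no match
iv → match
v → match
vi → match
vii → match

i, ii, iv, v, vi, vii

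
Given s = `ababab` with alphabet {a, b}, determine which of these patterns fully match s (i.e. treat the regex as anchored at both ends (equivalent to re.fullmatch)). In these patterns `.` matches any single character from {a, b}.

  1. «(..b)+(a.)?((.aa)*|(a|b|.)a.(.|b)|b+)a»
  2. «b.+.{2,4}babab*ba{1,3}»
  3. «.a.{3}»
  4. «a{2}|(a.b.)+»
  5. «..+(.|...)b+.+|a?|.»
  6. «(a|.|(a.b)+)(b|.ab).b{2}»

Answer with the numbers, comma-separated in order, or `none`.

5

1 → no match — must end with `a`
2 → no match — must start with `b`
3 → no match
4 → no match
5 → match
6 → no match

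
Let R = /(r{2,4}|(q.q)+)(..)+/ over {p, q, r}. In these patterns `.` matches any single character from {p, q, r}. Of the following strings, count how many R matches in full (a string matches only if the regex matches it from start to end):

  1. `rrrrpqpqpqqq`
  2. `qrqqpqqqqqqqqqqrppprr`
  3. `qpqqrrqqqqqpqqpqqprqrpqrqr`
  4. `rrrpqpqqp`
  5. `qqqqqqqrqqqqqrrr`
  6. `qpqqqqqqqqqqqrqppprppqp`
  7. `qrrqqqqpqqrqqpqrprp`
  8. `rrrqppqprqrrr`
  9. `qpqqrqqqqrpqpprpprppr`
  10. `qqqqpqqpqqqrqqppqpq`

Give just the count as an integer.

8

1. `rrrrpqpqpqqq` → match
2 → match
3 → no match
4. `rrrpqpqqp` → match
5 → match
6 → match
7 → no match
8 → match
9 → match
10 → match
Total matched: 8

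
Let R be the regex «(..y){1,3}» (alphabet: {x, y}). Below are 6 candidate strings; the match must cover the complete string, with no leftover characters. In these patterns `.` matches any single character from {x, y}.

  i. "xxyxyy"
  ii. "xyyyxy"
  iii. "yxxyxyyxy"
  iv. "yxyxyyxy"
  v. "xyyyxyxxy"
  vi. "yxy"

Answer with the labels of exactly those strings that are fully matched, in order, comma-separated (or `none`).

i → match
ii → match
iii → no match
iv → no match
v → match
vi → match

i, ii, v, vi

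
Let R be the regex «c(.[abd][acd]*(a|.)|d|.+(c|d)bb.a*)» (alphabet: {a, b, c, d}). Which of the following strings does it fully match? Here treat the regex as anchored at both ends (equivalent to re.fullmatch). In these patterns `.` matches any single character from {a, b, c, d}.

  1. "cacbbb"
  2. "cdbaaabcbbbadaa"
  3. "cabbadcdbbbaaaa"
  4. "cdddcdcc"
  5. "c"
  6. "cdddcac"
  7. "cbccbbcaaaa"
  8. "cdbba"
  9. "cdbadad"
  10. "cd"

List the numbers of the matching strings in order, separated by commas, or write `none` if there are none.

1 → match
2 → no match
3 → match
4 → match
5 → no match
6 → match
7 → match
8 → no match
9 → match
10 → match

1, 3, 4, 6, 7, 9, 10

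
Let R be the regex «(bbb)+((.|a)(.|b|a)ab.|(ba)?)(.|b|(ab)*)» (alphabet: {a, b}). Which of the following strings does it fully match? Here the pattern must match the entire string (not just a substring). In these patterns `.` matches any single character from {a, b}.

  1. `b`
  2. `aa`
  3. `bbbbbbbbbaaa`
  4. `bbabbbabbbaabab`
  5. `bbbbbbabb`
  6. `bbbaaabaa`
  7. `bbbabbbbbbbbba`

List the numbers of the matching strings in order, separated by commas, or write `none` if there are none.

1 → no match — must start with `bbb`
2 → no match — must start with `bbb`
3 → no match
4 → no match — must start with `bbb`
5 → no match
6 → match
7 → no match

6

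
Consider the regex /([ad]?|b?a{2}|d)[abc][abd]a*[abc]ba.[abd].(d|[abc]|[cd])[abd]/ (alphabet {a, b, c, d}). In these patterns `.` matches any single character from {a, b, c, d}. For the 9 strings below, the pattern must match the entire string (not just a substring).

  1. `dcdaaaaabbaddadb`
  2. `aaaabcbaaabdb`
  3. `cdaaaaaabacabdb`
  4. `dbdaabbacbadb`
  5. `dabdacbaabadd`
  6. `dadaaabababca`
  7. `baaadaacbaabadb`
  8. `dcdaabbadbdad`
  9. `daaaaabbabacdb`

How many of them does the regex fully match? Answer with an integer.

7

1 → match
2 → no match
3 → match
4 → match
5 → no match
6 → match
7 → match
8 → match
9 → match
Total matched: 7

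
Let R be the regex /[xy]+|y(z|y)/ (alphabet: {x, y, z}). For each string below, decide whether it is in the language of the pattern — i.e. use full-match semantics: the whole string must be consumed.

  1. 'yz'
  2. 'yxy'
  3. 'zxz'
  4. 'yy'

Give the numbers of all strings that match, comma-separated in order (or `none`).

1 → match
2 → match
3 → no match
4 → match

1, 2, 4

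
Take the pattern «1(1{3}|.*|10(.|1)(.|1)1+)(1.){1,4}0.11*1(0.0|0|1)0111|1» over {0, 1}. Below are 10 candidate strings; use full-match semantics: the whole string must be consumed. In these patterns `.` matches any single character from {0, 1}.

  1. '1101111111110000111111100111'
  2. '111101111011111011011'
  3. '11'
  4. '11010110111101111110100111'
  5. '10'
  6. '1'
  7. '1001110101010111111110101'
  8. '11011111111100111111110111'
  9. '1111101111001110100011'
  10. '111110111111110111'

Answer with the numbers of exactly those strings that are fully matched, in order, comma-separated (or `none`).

1 → no match
2 → no match
3 → no match
4 → match
5 → no match
6 → match
7 → no match
8 → match
9 → no match
10 → match

4, 6, 8, 10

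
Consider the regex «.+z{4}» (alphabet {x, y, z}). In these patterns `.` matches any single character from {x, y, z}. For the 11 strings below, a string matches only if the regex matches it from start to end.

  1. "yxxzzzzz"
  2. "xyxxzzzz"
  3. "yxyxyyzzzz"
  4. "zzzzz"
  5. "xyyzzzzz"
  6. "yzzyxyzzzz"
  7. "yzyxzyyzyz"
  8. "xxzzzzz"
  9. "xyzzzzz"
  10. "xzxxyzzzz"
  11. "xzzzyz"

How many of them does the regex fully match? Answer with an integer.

9

1 → match
2 → match
3 → match
4 → match
5 → match
6 → match
7 → no match
8 → match
9 → match
10 → match
11 → no match
Total matched: 9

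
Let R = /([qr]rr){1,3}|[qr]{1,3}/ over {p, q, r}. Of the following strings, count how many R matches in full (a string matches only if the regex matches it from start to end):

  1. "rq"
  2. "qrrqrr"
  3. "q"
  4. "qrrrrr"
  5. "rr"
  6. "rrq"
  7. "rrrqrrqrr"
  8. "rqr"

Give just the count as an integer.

1 → match
2 → match
3 → match
4 → match
5 → match
6 → match
7 → match
8 → match
Total matched: 8

8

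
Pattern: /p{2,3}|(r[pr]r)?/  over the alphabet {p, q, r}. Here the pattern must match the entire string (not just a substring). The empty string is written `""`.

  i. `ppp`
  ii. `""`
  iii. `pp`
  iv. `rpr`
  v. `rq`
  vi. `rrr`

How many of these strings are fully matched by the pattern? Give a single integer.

5

i → match
ii → match
iii → match
iv → match
v → no match
vi → match
Total matched: 5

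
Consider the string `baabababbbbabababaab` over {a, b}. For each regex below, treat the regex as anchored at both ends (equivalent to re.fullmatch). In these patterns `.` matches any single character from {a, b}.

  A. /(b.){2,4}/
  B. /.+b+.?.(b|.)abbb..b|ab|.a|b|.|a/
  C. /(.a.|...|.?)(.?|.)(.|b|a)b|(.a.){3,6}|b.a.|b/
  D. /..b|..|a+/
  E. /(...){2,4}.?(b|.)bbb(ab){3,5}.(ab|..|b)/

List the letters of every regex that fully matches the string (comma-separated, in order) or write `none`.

E

A → no match
B → no match
C → no match
D → no match
E → match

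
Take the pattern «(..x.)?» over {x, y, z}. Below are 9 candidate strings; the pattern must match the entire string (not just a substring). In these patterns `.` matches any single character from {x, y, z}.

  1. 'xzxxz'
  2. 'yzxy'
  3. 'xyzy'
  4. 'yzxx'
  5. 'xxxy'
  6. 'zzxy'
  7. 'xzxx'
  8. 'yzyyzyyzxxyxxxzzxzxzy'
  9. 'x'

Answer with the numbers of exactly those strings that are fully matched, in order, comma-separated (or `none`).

2, 4, 5, 6, 7

1 → no match
2 → match
3 → no match
4 → match
5 → match
6 → match
7 → match
8 → no match
9 → no match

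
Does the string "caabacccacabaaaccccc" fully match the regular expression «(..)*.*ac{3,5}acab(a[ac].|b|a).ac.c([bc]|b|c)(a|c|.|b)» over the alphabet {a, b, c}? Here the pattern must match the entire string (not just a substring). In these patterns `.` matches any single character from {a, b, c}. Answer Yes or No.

Yes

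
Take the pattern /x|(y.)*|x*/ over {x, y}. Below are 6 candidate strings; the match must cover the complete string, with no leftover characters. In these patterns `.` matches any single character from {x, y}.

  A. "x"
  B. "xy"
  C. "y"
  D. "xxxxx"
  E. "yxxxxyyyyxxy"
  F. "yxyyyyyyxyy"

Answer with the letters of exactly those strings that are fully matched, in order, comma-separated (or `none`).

A, D

A → match
B → no match
C → no match
D → match
E → no match
F → no match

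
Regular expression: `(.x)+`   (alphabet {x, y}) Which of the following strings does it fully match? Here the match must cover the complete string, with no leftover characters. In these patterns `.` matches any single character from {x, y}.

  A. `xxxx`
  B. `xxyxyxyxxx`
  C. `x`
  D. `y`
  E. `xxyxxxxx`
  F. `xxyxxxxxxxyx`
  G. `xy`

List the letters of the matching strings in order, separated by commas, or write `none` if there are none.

A, B, E, F

A. `xxxx` → match
B. `xxyxyxyxxx` → match
C. `x` → no match
D. `y` → no match — must end with `x`
E. `xxyxxxxx` → match
F. `xxyxxxxxxxyx` → match
G. `xy` → no match — must end with `x`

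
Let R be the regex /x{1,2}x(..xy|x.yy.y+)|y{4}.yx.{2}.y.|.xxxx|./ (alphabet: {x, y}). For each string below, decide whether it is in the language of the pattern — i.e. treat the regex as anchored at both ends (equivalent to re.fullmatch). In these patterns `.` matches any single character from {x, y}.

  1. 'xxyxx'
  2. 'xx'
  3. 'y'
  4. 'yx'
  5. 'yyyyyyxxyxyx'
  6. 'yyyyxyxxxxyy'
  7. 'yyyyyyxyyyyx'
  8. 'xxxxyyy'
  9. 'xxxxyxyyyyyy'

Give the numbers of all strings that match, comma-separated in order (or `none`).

3, 5, 6, 7

1 → no match
2 → no match
3 → match
4 → no match
5 → match
6 → match
7 → match
8 → no match
9 → no match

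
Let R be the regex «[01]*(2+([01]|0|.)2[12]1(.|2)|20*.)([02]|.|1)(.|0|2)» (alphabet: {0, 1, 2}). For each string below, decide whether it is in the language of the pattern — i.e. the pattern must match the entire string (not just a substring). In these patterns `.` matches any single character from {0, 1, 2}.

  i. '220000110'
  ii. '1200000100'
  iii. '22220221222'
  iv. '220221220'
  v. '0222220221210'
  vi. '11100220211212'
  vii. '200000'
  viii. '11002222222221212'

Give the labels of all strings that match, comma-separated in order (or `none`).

ii, iii, iv, v, vi, vii, viii

i → no match
ii → match
iii → match
iv → match
v → match
vi → match
vii → match
viii → match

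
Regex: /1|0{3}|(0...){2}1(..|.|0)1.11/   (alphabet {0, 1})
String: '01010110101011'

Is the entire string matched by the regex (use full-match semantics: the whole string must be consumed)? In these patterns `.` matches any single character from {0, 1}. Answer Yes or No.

Yes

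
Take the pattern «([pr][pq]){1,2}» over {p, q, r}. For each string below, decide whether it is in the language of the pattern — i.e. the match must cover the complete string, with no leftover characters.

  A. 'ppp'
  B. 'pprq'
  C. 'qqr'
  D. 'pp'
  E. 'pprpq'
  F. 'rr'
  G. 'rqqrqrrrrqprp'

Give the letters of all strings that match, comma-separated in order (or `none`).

B, D

A → no match
B → match
C → no match
D → match
E → no match
F → no match
G → no match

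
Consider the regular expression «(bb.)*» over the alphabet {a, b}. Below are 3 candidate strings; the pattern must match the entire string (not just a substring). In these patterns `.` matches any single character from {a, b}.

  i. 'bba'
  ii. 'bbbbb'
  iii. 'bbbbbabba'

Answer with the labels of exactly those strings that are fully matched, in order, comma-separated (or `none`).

i → match
ii → no match
iii → match

i, iii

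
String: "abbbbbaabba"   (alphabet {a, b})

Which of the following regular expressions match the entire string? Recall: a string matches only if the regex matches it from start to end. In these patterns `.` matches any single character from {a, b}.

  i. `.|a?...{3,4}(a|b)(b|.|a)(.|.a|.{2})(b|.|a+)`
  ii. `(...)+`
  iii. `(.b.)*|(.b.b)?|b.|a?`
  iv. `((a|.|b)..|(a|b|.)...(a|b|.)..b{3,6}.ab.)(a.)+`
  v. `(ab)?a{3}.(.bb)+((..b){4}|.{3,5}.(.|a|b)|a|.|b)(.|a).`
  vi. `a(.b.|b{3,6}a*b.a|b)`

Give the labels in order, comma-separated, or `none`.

i → match
ii → no match
iii → no match
iv → no match
v → no match
vi → match

i, vi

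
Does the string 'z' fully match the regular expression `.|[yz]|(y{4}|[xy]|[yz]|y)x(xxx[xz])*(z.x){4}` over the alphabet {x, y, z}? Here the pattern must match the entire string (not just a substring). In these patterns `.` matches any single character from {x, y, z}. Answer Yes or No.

Yes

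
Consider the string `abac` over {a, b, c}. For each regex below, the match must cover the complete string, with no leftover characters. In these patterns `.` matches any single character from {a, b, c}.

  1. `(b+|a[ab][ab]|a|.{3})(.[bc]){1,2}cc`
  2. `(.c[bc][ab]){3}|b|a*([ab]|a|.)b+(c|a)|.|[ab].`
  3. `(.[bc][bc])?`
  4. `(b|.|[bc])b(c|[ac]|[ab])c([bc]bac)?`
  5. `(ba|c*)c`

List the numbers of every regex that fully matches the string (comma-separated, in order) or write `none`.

4

1 → no match — must end with `cc`
2 → no match
3 → no match
4 → match
5 → no match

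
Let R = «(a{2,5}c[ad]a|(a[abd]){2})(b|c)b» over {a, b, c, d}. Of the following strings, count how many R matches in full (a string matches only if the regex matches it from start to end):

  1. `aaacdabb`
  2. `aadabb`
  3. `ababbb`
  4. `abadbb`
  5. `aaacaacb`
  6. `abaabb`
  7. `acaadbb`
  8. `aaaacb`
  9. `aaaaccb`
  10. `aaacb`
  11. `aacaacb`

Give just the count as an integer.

1 → match
2 → no match
3 → match
4 → match
5 → match
6 → match
7 → no match
8 → match
9 → no match
10 → no match
11 → match
Total matched: 7

7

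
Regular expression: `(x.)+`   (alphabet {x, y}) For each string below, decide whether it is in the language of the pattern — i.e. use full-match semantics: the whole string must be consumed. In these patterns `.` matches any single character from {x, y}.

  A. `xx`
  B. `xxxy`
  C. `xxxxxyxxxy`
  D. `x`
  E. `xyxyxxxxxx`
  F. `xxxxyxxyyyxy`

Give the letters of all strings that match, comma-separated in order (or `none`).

A, B, C, E

A → match
B → match
C → match
D → no match
E → match
F → no match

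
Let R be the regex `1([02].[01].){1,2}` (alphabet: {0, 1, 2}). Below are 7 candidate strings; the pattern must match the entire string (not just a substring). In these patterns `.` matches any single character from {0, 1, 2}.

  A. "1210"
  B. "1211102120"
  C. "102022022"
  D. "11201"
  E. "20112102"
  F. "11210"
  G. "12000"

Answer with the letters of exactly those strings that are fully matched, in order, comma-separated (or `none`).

A → no match
B → no match
C → no match
D → no match
E → no match — must start with "1"
F → no match
G → match

G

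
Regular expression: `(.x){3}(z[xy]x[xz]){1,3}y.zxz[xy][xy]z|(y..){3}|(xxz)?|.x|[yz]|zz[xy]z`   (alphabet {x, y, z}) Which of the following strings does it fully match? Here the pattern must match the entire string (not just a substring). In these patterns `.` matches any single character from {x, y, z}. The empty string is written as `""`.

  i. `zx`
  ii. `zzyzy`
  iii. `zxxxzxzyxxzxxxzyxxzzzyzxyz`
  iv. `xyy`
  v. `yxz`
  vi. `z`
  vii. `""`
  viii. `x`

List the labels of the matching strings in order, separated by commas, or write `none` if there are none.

i → match
ii → no match
iii → no match
iv → no match
v → no match
vi → match
vii → match
viii → no match

i, vi, vii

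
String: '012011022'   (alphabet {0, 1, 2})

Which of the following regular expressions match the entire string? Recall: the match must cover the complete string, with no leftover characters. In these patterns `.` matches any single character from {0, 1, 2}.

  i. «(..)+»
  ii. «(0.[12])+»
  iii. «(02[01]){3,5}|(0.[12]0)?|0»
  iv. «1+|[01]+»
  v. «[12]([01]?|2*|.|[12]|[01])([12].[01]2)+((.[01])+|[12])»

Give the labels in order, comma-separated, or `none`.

i → no match
ii → match
iii → no match
iv → no match
v → no match

ii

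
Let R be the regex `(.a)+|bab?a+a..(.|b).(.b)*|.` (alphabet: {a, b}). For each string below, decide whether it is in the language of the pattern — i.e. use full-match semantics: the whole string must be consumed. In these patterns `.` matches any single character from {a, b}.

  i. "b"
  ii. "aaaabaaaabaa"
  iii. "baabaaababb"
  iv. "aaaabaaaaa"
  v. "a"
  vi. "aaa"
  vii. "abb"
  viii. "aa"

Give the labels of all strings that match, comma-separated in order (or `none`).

i, iv, v, viii

i → match
ii → no match
iii → no match
iv → match
v → match
vi → no match
vii → no match
viii → match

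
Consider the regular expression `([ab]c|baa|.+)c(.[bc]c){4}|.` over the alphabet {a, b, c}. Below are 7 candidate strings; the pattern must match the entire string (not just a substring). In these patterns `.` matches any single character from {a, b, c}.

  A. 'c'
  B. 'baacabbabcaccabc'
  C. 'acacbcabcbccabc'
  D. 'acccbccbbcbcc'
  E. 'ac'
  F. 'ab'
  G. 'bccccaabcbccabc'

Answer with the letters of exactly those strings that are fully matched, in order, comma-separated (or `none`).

A → match
B → no match
C → no match
D → no match
E → no match
F → no match
G → no match

A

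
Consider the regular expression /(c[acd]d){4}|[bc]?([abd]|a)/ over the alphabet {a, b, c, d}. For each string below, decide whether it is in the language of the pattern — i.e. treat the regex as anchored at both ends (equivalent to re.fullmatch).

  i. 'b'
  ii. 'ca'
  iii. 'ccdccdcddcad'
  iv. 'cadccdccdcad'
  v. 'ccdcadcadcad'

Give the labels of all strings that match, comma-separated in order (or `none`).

i → match
ii → match
iii → match
iv → match
v → match

i, ii, iii, iv, v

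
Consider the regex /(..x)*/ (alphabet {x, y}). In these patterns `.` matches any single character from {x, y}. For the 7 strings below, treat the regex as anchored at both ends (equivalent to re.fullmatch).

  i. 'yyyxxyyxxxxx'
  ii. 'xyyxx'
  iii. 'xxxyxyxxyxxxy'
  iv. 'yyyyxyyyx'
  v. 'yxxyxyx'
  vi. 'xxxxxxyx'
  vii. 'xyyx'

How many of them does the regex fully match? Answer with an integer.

0

i → no match
ii → no match
iii → no match
iv → no match
v → no match
vi → no match
vii → no match
Total matched: 0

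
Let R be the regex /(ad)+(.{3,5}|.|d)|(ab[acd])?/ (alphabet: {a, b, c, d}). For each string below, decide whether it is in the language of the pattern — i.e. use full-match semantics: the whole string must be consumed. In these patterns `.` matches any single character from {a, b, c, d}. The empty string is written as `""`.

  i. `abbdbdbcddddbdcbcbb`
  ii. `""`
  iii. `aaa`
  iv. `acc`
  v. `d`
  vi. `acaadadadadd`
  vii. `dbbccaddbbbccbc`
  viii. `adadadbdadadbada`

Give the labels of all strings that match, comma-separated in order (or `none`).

i → no match
ii → match
iii → no match
iv → no match
v → no match
vi → no match
vii → no match
viii → no match

ii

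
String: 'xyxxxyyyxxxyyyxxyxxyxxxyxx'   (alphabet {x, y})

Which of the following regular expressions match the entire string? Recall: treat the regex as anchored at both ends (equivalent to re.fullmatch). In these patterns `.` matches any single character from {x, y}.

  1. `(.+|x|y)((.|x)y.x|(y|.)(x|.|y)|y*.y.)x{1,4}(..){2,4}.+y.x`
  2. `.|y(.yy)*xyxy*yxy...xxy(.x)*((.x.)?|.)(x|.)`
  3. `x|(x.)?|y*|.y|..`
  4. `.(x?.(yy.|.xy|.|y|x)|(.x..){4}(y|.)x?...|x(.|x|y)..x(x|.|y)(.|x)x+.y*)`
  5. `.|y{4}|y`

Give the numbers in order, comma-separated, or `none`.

1 → match
2 → no match
3 → no match
4 → no match
5 → no match

1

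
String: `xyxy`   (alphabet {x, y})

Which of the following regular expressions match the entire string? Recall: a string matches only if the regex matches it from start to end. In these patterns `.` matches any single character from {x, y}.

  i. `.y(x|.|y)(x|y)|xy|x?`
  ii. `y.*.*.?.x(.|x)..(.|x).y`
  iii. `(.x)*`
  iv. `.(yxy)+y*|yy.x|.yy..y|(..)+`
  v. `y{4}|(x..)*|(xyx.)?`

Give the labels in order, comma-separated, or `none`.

i, iv, v

i → match
ii → no match — must start with `y`
iii → no match
iv → match
v → match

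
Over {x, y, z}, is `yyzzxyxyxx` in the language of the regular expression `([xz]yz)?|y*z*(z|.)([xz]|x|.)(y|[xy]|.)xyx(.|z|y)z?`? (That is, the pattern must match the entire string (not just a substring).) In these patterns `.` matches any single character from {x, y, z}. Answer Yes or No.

Yes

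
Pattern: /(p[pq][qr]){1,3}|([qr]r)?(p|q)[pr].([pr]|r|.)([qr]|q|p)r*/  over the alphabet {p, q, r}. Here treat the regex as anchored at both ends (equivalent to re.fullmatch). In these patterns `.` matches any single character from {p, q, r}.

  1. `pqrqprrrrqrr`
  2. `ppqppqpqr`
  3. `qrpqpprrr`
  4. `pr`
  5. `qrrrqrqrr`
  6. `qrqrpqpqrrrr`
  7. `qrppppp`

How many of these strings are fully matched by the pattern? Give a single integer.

1 → no match
2 → match
3 → no match
4 → no match
5 → no match
6 → no match
7 → match
Total matched: 2

2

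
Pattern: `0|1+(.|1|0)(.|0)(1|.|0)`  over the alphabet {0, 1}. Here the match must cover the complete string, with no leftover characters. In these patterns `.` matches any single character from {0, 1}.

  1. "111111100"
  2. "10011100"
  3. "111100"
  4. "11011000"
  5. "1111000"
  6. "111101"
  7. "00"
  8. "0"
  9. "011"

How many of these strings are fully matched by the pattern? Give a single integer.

1 → match
2 → no match
3 → match
4 → no match
5 → match
6 → match
7 → no match
8 → match
9 → no match
Total matched: 5

5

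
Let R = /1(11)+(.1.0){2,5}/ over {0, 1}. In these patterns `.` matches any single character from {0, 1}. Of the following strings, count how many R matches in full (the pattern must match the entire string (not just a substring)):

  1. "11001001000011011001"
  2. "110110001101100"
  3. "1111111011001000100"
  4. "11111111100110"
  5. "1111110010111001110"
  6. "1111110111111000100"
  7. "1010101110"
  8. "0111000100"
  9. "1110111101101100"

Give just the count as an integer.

1

1 → no match — must start with "111"
2 → no match — must start with "111"
3 → match
4 → no match
5 → no match
6 → no match
7. "1010101110" → no match — must start with "111"
8. "0111000100" → no match — must start with "111"
9 → no match
Total matched: 1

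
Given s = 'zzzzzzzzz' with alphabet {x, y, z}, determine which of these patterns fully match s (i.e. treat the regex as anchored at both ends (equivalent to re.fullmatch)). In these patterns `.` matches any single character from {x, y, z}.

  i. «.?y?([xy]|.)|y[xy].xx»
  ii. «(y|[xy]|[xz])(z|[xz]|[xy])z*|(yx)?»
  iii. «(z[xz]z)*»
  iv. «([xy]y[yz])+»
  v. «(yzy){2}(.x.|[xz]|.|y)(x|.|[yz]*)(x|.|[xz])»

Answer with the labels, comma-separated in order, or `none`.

i → no match
ii → match
iii → match
iv → no match
v → no match — must start with 'yzy'

ii, iii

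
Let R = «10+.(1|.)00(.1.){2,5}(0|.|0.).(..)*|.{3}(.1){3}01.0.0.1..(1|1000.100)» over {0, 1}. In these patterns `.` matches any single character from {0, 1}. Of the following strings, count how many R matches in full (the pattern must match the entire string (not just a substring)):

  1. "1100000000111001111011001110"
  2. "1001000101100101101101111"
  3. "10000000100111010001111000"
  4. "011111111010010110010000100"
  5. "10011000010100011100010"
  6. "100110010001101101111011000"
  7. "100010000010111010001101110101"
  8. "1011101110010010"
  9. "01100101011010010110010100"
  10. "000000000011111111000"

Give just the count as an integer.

1 → no match
2 → match
3 → match
4 → match
5 → no match
6 → no match
7 → no match
8 → no match
9 → no match
10 → no match
Total matched: 3

3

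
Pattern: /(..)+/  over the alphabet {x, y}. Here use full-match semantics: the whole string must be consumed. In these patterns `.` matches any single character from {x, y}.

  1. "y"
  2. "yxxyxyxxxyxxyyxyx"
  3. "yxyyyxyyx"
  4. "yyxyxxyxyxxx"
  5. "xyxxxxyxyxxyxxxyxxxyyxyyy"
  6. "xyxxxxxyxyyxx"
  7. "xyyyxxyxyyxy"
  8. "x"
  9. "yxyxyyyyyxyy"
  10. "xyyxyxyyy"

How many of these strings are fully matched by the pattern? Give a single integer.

3

1 → no match
2 → no match
3 → no match
4 → match
5 → no match
6 → no match
7 → match
8 → no match
9 → match
10 → no match
Total matched: 3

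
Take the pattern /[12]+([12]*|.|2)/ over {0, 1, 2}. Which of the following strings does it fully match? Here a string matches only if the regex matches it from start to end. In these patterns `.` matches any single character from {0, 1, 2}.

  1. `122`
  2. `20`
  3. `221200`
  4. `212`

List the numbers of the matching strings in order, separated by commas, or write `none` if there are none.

1, 2, 4

1 → match
2 → match
3 → no match
4 → match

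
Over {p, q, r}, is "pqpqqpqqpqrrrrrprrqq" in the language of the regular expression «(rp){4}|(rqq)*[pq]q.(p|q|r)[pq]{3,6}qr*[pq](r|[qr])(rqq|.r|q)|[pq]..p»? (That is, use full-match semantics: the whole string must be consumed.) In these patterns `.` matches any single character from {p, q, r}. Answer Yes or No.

Yes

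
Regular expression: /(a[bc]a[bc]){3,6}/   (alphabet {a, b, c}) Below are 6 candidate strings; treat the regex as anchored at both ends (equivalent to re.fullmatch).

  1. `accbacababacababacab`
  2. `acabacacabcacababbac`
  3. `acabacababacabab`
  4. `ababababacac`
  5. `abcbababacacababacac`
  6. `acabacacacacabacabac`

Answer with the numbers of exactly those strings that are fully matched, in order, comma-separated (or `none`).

3, 4, 6

1 → no match
2 → no match
3 → match
4. `ababababacac` → match
5 → no match
6 → match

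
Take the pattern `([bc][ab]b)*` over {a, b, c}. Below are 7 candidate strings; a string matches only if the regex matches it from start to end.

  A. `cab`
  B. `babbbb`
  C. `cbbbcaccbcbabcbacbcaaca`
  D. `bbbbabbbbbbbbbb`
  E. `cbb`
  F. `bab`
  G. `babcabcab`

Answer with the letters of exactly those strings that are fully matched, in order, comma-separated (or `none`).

A → match
B → match
C → no match
D → match
E → match
F → match
G → match

A, B, D, E, F, G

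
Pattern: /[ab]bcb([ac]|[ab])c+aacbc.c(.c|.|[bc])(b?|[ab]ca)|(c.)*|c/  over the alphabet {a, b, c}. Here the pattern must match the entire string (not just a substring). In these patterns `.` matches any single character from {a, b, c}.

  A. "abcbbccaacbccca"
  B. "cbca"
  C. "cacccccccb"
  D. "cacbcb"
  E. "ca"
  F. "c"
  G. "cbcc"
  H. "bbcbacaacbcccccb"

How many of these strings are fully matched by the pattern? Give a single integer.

8

A → match
B → match
C → match
D → match
E → match
F → match
G → match
H → match
Total matched: 8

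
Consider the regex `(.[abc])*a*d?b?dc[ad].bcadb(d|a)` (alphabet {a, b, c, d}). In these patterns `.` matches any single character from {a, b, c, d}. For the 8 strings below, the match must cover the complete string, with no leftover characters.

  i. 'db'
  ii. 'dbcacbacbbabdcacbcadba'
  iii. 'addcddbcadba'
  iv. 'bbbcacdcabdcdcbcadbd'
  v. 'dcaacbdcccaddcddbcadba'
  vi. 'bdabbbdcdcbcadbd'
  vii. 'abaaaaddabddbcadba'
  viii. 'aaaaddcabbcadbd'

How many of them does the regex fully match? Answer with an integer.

5

i → no match
ii → match
iii → match
iv → match
v → match
vi → no match
vii → no match
viii → match
Total matched: 5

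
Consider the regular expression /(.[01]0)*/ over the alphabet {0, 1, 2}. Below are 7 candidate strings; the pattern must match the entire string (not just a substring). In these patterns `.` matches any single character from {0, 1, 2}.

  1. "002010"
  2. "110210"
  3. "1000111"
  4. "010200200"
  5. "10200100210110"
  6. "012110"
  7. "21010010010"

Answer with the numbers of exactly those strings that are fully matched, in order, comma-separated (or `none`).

1 → no match
2 → match
3 → no match
4 → match
5 → no match
6 → no match
7 → no match

2, 4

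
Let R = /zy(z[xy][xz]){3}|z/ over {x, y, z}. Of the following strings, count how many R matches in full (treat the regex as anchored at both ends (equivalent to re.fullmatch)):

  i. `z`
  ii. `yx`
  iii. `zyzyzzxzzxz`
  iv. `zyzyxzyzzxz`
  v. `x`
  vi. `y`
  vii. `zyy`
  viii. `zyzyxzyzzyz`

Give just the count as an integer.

i → match
ii → no match
iii → match
iv → match
v → no match
vi → no match
vii → no match
viii → match
Total matched: 4

4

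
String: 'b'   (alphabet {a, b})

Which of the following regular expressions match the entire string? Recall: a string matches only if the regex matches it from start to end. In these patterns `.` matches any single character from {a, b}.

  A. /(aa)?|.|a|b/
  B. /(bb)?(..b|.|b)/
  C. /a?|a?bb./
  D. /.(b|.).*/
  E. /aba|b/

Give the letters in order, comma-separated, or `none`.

A, B, E

A → match
B → match
C → no match
D → no match
E → match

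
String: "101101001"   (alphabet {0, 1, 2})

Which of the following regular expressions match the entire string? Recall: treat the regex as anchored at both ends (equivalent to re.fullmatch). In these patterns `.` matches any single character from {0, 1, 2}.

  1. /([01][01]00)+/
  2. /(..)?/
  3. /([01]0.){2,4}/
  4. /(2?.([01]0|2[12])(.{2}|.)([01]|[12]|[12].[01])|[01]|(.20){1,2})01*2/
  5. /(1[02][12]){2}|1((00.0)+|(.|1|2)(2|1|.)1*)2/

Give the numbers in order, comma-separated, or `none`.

1 → no match — must end with "00"
2 → no match
3 → match
4 → no match — must end with "2"
5 → no match

3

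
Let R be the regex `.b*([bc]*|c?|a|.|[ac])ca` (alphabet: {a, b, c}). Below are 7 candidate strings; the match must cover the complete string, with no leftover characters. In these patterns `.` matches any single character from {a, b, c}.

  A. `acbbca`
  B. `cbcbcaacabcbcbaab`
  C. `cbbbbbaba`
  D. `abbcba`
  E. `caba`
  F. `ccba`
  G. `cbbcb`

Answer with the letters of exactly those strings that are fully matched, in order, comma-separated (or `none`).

A. `acbbca` → match
B → no match — must end with `ca`
C. `cbbbbbaba` → no match — must end with `ca`
D. `abbcba` → no match — must end with `ca`
E. `caba` → no match — must end with `ca`
F. `ccba` → no match — must end with `ca`
G. `cbbcb` → no match — must end with `ca`

A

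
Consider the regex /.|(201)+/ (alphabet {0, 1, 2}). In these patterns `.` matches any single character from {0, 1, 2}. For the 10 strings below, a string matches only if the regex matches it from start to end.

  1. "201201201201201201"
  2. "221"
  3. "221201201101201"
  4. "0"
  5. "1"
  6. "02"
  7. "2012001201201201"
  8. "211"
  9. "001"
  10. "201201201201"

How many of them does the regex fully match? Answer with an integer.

1 → match
2 → no match
3 → no match
4 → match
5 → match
6 → no match
7 → no match
8 → no match
9 → no match
10 → match
Total matched: 4

4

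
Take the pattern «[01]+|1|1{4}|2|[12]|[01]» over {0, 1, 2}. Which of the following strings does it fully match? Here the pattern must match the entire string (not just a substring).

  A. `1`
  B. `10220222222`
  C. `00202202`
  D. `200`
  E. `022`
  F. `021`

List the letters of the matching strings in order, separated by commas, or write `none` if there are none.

A

A. `1` → match
B. `10220222222` → no match
C. `00202202` → no match
D. `200` → no match
E. `022` → no match
F. `021` → no match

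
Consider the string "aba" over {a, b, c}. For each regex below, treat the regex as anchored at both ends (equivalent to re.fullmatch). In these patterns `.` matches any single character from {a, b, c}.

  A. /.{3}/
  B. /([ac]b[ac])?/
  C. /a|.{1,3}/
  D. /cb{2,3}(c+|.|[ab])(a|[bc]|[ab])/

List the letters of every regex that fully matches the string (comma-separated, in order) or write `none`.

A → match
B → match
C → match
D → no match — must start with "cb"

A, B, C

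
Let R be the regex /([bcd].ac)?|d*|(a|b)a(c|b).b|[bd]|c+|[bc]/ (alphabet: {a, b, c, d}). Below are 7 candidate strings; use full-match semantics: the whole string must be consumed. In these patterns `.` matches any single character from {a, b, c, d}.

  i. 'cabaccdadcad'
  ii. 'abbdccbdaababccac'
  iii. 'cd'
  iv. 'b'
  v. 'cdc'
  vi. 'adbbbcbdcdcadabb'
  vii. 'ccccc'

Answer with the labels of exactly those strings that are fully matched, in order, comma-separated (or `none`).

i. 'cabaccdadcad' → no match
ii → no match
iii. 'cd' → no match
iv. 'b' → match
v. 'cdc' → no match
vi → no match
vii. 'ccccc' → match

iv, vii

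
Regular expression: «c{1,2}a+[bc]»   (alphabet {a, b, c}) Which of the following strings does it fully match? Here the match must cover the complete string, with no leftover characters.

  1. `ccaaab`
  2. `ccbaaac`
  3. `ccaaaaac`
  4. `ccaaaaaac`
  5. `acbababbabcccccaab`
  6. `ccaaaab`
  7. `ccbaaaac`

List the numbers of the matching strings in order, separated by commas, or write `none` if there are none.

1, 3, 4, 6

1 → match
2 → no match
3 → match
4 → match
5 → no match — must start with `c`
6 → match
7 → no match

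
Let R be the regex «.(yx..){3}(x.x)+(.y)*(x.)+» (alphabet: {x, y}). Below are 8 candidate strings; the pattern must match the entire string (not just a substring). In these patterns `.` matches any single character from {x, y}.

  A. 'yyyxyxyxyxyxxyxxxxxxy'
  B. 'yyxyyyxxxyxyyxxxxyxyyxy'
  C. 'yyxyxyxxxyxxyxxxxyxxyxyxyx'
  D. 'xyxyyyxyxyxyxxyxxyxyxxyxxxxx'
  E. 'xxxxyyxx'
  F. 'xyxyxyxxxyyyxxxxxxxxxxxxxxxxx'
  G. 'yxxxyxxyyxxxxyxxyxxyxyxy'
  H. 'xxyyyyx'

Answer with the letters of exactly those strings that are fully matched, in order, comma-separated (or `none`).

B

A → no match
B → match
C → no match
D → no match
E → no match
F → no match
G → no match
H → no match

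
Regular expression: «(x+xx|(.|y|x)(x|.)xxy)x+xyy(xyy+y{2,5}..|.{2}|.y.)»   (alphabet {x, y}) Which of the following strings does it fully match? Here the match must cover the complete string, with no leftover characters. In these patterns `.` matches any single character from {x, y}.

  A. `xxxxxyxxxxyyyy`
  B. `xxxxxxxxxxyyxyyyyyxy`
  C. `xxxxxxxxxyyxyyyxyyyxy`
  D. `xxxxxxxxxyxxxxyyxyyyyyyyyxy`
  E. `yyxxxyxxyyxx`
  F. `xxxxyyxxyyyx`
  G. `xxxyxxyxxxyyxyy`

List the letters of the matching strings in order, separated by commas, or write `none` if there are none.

A → no match
B → match
C → no match
D → no match
E → no match
F → no match
G → no match

B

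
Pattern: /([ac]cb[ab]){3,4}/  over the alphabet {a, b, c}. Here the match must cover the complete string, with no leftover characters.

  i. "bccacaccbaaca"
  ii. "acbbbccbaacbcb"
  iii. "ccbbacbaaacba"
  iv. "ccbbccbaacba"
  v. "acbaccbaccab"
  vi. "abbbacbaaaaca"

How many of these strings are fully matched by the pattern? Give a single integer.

1

i → no match
ii → no match
iii → no match
iv → match
v → no match
vi → no match
Total matched: 1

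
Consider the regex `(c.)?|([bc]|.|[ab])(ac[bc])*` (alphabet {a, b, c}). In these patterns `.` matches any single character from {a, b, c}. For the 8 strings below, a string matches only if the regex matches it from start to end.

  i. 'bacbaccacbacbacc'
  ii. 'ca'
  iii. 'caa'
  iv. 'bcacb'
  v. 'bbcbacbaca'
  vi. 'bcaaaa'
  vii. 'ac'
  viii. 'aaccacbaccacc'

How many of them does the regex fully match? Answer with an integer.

3

i → match
ii → match
iii → no match
iv → no match
v → no match
vi → no match
vii → no match
viii → match
Total matched: 3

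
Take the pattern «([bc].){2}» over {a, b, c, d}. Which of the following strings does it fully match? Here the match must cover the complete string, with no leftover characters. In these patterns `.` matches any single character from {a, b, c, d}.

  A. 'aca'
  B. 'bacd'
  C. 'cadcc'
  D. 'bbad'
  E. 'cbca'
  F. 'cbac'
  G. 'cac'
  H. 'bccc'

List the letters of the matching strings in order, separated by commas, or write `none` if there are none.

B, E, H

A → no match
B → match
C → no match
D → no match
E → match
F → no match
G → no match
H → match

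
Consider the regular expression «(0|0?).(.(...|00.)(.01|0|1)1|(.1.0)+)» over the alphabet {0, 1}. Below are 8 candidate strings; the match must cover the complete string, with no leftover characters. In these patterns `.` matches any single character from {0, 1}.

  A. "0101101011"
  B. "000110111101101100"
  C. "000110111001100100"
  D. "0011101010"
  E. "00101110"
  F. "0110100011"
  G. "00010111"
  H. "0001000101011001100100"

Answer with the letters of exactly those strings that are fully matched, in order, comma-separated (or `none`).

A → match
B → no match
C → match
D → no match
E → no match
F → match
G → match
H → no match

A, C, F, G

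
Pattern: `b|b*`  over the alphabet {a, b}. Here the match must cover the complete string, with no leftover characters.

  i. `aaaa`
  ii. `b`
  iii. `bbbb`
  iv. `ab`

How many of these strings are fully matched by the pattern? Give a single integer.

2

i → no match
ii → match
iii → match
iv → no match
Total matched: 2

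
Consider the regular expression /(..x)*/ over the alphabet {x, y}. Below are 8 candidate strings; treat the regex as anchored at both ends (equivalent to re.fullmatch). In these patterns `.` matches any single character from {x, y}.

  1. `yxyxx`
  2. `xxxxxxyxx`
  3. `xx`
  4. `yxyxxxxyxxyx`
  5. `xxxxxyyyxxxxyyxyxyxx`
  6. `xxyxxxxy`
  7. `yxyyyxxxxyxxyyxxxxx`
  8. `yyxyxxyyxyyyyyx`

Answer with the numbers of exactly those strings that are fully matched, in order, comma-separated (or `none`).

1 → no match
2 → match
3 → no match
4 → no match
5 → no match
6 → no match
7 → no match
8 → no match

2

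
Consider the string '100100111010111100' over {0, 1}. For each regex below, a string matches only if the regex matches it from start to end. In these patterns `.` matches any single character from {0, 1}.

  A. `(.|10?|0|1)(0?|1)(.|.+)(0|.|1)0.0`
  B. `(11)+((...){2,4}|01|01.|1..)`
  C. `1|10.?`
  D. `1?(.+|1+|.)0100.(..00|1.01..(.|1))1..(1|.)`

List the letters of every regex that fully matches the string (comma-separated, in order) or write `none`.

A → no match
B → no match — must start with '11'
C → no match
D → match

D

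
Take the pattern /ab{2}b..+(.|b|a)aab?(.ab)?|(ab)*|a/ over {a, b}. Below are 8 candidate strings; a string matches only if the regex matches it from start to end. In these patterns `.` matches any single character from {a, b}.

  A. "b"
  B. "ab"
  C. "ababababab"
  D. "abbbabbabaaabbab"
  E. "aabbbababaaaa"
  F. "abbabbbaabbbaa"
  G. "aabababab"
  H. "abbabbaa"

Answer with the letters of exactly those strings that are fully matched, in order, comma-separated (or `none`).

A → no match
B → match
C → match
D → match
E → no match
F → no match
G → no match
H → no match

B, C, D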